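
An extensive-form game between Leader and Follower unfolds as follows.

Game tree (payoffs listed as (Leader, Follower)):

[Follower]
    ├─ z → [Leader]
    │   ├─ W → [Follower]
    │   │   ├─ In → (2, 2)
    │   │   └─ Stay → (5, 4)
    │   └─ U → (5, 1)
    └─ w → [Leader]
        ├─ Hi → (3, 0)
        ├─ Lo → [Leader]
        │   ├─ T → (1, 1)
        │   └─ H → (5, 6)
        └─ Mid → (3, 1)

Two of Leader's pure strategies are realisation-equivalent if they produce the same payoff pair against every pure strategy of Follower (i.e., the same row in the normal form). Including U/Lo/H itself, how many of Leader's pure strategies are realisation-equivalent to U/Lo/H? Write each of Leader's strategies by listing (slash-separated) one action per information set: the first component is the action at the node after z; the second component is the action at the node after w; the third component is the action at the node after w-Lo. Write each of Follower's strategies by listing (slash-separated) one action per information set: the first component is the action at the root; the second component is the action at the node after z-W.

Row for U/Lo/H (columns z/In, z/Stay, w/In, w/Stay): (5,1) (5,1) (5,6) (5,6).
Every one of Leader's information sets is on the play path for some reply by Follower when Leader follows U/Lo/H.
Changing the action at any of them therefore changes at least one column, so only U/Lo/H itself gives this row.

1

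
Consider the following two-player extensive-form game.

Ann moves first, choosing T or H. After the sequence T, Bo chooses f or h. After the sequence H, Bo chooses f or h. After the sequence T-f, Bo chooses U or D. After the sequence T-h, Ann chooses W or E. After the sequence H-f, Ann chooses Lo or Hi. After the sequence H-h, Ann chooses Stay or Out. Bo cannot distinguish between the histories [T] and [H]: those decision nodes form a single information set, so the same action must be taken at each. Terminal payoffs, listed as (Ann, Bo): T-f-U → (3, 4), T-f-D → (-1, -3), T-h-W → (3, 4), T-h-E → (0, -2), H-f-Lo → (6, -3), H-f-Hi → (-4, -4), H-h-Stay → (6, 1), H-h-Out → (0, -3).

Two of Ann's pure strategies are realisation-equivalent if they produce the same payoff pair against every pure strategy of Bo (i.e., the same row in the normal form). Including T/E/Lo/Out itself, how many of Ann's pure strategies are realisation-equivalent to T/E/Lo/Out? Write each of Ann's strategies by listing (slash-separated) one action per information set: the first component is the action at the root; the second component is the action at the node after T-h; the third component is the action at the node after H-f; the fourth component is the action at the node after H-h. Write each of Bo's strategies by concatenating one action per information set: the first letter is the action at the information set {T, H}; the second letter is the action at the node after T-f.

Row for T/E/Lo/Out (columns fU, fD, hU, hD): (3,4) (-1,-3) (0,-2) (0,-2).
Under T/E/Lo/Out, Ann's choice at the node after H-f and at the node after H-h can never be reached regardless of what Bo does, so varying those choices leaves every outcome unchanged.
Holding the reachable choices fixed and varying the unreachable ones freely already gives 2 × 2 = 4 equivalent strategies.
No other strategy reproduces this row, so those 4 are the full class: T/E/Lo/Stay, T/E/Lo/Out, T/E/Hi/Stay, T/E/Hi/Out.

4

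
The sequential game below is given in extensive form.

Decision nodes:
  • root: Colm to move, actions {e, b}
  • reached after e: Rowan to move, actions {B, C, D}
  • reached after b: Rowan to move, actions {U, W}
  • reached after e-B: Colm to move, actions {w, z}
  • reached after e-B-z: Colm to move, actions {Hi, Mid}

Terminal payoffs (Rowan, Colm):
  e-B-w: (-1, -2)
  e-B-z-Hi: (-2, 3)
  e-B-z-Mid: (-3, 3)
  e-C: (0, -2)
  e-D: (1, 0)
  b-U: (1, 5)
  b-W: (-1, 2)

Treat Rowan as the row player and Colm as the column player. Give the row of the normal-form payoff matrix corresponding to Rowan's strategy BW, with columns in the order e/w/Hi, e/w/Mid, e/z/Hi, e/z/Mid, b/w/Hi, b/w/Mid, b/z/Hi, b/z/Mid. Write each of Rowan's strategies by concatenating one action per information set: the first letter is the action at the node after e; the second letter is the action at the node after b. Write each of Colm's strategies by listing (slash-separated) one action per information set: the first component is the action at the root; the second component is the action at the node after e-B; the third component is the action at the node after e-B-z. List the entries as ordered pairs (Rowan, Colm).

(-1,-2) (-1,-2) (-2,3) (-3,3) (-1,2) (-1,2) (-1,2) (-1,2)

vs e/w/Hi: Colm plays e → Rowan plays B at [e] → Colm plays w at [e-B] → (-1, -2)
vs e/w/Mid: Colm plays e → Rowan plays B at [e] → Colm plays w at [e-B] → (-1, -2)
vs e/z/Hi: Colm plays e → Rowan plays B at [e] → Colm plays z at [e-B] → Colm plays Hi at [e-B-z] → (-2, 3)
vs e/z/Mid: Colm plays e → Rowan plays B at [e] → Colm plays z at [e-B] → Colm plays Mid at [e-B-z] → (-3, 3)
vs b/w/Hi: Colm plays b → Rowan plays W at [b] → (-1, 2)
vs b/w/Mid: Colm plays b → Rowan plays W at [b] → (-1, 2)
vs b/z/Hi: Colm plays b → Rowan plays W at [b] → (-1, 2)
vs b/z/Mid: Colm plays b → Rowan plays W at [b] → (-1, 2)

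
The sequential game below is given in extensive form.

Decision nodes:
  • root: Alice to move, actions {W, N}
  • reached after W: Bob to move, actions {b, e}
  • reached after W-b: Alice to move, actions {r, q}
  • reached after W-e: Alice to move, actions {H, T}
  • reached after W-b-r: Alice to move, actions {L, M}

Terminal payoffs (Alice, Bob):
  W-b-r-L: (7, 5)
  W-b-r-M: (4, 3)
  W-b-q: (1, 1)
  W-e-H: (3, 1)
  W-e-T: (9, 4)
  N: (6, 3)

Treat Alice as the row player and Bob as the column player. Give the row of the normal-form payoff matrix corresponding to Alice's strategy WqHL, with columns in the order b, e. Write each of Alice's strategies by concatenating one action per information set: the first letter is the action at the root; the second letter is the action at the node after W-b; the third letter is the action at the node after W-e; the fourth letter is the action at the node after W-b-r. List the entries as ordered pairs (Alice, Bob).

(1,1) (3,1)

vs b: Alice plays W → Bob plays b at [W] → Alice plays q at [W-b] → (1, 1)
vs e: Alice plays W → Bob plays e at [W] → Alice plays H at [W-e] → (3, 1)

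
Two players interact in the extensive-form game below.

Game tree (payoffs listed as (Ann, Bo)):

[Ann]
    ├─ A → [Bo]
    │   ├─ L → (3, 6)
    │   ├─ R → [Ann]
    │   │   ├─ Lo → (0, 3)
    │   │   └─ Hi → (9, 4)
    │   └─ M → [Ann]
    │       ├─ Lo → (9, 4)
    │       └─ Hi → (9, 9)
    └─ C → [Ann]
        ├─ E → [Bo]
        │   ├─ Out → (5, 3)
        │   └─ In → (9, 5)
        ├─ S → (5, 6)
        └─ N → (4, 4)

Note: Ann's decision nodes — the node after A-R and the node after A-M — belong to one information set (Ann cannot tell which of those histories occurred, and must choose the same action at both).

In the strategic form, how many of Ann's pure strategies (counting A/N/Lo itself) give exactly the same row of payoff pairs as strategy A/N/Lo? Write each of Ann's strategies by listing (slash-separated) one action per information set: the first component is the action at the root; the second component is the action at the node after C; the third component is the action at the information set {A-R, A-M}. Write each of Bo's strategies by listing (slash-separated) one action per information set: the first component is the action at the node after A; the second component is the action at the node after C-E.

Row for A/N/Lo (columns L/Out, L/In, R/Out, R/In, M/Out, M/In): (3,6) (3,6) (0,3) (0,3) (9,4) (9,4).
Under A/N/Lo, Ann's choice at the node after C can never be reached regardless of what Bo does, so varying those choices leaves every outcome unchanged.
Holding the reachable choices fixed and varying the unreachable one freely already gives 3 equivalent strategies.
No other strategy reproduces this row, so those 3 are the full class: A/E/Lo, A/S/Lo, A/N/Lo.

3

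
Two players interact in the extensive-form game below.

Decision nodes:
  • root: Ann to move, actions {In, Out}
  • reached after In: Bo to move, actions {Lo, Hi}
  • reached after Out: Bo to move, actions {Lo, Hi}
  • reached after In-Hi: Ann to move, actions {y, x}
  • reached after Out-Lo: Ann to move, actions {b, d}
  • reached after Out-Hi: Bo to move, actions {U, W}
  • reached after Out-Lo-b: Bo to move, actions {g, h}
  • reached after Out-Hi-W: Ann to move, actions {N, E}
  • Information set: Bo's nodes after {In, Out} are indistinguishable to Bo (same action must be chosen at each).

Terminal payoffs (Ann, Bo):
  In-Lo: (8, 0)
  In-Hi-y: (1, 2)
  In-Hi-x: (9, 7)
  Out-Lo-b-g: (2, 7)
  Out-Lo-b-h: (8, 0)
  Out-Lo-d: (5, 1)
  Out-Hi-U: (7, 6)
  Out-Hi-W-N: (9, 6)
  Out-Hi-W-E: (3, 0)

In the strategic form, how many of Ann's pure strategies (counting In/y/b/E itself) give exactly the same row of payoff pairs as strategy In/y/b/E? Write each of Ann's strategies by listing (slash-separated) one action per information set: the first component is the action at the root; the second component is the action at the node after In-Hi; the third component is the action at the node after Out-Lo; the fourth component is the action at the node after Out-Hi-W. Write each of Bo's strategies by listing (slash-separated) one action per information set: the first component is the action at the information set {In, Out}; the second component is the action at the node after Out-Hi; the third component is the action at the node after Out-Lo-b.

4

Row for In/y/b/E (columns Lo/U/g, Lo/U/h, Lo/W/g, Lo/W/h, Hi/U/g, Hi/U/h, Hi/W/g, Hi/W/h): (8,0) (8,0) (8,0) (8,0) (1,2) (1,2) (1,2) (1,2).
Under In/y/b/E, Ann's choice at the node after Out-Lo and at the node after Out-Hi-W can never be reached regardless of what Bo does, so varying those choices leaves every outcome unchanged.
Holding the reachable choices fixed and varying the unreachable ones freely already gives 2 × 2 = 4 equivalent strategies.
No other strategy reproduces this row, so those 4 are the full class: In/y/b/N, In/y/b/E, In/y/d/N, In/y/d/E.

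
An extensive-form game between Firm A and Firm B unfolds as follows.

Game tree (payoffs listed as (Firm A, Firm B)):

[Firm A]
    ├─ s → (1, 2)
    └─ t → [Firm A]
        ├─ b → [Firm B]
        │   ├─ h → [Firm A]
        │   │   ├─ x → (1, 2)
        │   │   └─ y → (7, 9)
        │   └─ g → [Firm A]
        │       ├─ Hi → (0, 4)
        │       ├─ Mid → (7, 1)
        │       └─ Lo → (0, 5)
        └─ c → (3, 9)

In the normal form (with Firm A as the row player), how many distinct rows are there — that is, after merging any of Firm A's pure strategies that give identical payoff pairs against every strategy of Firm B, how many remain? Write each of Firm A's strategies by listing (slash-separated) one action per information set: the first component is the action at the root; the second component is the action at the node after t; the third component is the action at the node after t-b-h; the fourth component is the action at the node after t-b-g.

8

Firm A has 24 pure strategies: s/b/x/Hi, s/b/x/Mid, s/b/x/Lo, s/b/y/Hi, s/b/y/Mid, s/b/y/Lo, s/c/x/Hi, s/c/x/Mid, s/c/x/Lo, s/c/y/Hi, s/c/y/Mid, s/c/y/Lo, t/b/x/Hi, t/b/x/Mid, t/b/x/Lo, t/b/y/Hi, t/b/y/Mid, t/b/y/Lo, t/c/x/Hi, t/c/x/Mid, t/c/x/Lo, t/c/y/Hi, t/c/y/Mid, t/c/y/Lo. Columns: h, g.
{s/b/x/Hi, s/b/x/Mid, s/b/x/Lo, s/b/y/Hi, s/b/y/Mid, s/b/y/Lo, s/c/x/Hi, s/c/x/Mid, s/c/x/Lo, s/c/y/Hi, s/c/y/Mid, s/c/y/Lo} → row (1,2) (1,2)
{t/b/x/Hi} → row (1,2) (0,4)
{t/b/x/Mid} → row (1,2) (7,1)
{t/b/x/Lo} → row (1,2) (0,5)
{t/b/y/Hi} → row (7,9) (0,4)
{t/b/y/Mid} → row (7,9) (7,1)
{t/b/y/Lo} → row (7,9) (0,5)
{t/c/x/Hi, t/c/x/Mid, t/c/x/Lo, t/c/y/Hi, t/c/y/Mid, t/c/y/Lo} → row (3,9) (3,9)
That's 8 distinct rows out of 24 strategies.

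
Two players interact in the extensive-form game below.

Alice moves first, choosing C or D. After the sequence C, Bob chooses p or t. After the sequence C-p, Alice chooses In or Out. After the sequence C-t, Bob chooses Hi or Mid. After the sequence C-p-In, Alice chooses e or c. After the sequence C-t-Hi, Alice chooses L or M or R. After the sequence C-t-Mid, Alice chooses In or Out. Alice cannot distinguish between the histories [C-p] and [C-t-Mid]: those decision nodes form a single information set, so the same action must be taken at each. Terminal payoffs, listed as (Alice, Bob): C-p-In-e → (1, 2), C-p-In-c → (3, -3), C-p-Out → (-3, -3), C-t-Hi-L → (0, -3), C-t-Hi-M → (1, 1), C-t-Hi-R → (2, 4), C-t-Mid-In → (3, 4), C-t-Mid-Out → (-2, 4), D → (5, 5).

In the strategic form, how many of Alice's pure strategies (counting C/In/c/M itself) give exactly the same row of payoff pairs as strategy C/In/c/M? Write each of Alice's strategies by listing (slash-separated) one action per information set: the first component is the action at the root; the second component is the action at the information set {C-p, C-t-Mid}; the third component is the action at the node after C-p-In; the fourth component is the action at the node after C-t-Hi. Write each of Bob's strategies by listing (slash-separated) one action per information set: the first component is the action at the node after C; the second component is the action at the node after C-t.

1

Row for C/In/c/M (columns p/Hi, p/Mid, t/Hi, t/Mid): (3,-3) (3,-3) (1,1) (3,4).
Every one of Alice's information sets is on the play path for some reply by Bob when Alice follows C/In/c/M.
Changing the action at any of them therefore changes at least one column, so only C/In/c/M itself gives this row.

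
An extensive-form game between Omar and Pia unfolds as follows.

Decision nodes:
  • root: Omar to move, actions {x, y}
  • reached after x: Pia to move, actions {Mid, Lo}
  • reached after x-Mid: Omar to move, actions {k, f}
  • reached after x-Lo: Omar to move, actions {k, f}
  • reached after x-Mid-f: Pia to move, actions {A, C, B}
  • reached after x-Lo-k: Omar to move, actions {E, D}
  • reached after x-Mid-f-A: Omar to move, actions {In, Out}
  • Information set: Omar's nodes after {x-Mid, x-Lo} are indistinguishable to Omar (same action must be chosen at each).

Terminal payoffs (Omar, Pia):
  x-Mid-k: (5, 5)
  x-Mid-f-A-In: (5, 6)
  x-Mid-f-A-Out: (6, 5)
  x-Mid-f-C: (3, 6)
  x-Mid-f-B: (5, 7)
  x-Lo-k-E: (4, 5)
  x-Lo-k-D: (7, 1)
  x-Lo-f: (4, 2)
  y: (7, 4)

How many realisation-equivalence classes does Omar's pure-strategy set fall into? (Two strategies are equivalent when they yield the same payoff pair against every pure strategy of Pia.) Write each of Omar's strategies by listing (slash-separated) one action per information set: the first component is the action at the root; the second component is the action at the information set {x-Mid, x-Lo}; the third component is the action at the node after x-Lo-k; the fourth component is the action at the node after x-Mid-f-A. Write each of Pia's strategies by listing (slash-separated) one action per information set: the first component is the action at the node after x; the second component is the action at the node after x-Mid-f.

5

Omar has 16 pure strategies: x/k/E/In, x/k/E/Out, x/k/D/In, x/k/D/Out, x/f/E/In, x/f/E/Out, x/f/D/In, x/f/D/Out, y/k/E/In, y/k/E/Out, y/k/D/In, y/k/D/Out, y/f/E/In, y/f/E/Out, y/f/D/In, y/f/D/Out. Columns: Mid/A, Mid/C, Mid/B, Lo/A, Lo/C, Lo/B.
{x/k/E/In, x/k/E/Out} → row (5,5) (5,5) (5,5) (4,5) (4,5) (4,5)
{x/k/D/In, x/k/D/Out} → row (5,5) (5,5) (5,5) (7,1) (7,1) (7,1)
{x/f/E/In, x/f/D/In} → row (5,6) (3,6) (5,7) (4,2) (4,2) (4,2)
{x/f/E/Out, x/f/D/Out} → row (6,5) (3,6) (5,7) (4,2) (4,2) (4,2)
{y/k/E/In, y/k/E/Out, y/k/D/In, y/k/D/Out, y/f/E/In, y/f/E/Out, y/f/D/In, y/f/D/Out} → row (7,4) (7,4) (7,4) (7,4) (7,4) (7,4)
That's 5 distinct rows out of 16 strategies.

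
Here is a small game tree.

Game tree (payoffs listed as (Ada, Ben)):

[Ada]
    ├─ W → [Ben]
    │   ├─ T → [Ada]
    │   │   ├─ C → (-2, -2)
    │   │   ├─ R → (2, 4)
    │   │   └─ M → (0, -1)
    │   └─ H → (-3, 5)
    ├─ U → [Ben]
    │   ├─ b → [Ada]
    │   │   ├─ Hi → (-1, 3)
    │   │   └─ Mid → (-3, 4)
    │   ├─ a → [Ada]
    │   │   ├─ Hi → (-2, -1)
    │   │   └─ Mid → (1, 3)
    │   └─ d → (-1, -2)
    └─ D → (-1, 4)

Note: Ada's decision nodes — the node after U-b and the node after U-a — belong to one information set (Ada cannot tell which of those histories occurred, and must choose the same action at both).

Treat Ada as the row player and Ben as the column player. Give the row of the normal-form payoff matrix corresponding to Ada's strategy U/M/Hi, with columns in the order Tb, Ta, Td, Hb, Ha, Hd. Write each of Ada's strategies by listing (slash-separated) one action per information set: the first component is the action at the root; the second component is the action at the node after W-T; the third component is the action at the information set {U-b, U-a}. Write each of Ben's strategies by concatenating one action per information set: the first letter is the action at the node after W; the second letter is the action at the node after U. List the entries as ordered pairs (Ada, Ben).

(-1,3) (-2,-1) (-1,-2) (-1,3) (-2,-1) (-1,-2)

vs Tb: Ada plays U → Ben plays b at [U] → Ada plays Hi at [U-b] → (-1, 3)
vs Ta: Ada plays U → Ben plays a at [U] → Ada plays Hi at [U-a] → (-2, -1)
vs Td: Ada plays U → Ben plays d at [U] → (-1, -2)
vs Hb: Ada plays U → Ben plays b at [U] → Ada plays Hi at [U-b] → (-1, 3)
vs Ha: Ada plays U → Ben plays a at [U] → Ada plays Hi at [U-a] → (-2, -1)
vs Hd: Ada plays U → Ben plays d at [U] → (-1, -2)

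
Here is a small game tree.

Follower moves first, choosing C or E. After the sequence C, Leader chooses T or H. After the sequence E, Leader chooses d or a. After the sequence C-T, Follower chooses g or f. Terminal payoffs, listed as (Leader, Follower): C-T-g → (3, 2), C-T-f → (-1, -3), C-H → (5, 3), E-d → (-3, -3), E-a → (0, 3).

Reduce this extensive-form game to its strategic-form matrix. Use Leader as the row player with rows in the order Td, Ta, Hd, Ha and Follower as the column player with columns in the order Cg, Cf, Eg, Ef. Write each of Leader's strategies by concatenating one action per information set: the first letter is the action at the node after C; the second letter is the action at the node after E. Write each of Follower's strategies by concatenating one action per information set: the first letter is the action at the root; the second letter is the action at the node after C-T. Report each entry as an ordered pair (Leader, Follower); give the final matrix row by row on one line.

Row Td: Cg→(3,2), Cf→(-1,-3), Eg→(-3,-3), Ef→(-3,-3)
Row Ta: Cg→(3,2), Cf→(-1,-3), Eg→(0,3), Ef→(0,3)
Row Hd: Cg→(5,3), Cf→(5,3), Eg→(-3,-3), Ef→(-3,-3)
Row Ha: Cg→(5,3), Cf→(5,3), Eg→(0,3), Ef→(0,3)

Td: (3,2) (-1,-3) (-3,-3) (-3,-3) | Ta: (3,2) (-1,-3) (0,3) (0,3) | Hd: (5,3) (5,3) (-3,-3) (-3,-3) | Ha: (5,3) (5,3) (0,3) (0,3)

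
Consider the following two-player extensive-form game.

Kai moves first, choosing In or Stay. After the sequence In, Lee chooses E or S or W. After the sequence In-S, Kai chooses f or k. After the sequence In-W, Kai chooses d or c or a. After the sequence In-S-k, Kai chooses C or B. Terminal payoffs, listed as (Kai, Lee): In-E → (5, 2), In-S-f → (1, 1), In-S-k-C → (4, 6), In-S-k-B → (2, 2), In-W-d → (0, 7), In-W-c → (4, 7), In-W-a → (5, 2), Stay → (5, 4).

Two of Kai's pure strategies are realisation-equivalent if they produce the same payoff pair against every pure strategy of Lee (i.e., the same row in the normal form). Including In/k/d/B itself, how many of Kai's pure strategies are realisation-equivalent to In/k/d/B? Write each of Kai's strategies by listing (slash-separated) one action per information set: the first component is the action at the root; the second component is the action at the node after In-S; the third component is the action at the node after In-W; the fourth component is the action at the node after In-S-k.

1

Row for In/k/d/B (columns E, S, W): (5,2) (2,2) (0,7).
Every one of Kai's information sets is on the play path for some reply by Lee when Kai follows In/k/d/B.
Changing the action at any of them therefore changes at least one column, so only In/k/d/B itself gives this row.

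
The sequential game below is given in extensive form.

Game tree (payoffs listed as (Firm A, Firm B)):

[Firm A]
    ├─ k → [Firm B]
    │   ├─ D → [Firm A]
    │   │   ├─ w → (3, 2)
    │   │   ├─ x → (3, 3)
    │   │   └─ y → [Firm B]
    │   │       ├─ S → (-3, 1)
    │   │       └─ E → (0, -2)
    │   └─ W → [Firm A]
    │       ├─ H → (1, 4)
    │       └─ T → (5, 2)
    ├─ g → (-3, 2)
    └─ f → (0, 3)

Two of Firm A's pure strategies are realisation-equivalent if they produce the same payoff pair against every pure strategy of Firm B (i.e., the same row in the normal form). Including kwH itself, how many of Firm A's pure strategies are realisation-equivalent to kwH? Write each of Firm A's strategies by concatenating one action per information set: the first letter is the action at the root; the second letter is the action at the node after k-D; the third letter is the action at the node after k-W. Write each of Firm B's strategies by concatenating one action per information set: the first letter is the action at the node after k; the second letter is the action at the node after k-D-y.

1

Row for kwH (columns DS, DE, WS, WE): (3,2) (3,2) (1,4) (1,4).
Every one of Firm A's information sets is on the play path for some reply by Firm B when Firm A follows kwH.
Changing the action at any of them therefore changes at least one column, so only kwH itself gives this row.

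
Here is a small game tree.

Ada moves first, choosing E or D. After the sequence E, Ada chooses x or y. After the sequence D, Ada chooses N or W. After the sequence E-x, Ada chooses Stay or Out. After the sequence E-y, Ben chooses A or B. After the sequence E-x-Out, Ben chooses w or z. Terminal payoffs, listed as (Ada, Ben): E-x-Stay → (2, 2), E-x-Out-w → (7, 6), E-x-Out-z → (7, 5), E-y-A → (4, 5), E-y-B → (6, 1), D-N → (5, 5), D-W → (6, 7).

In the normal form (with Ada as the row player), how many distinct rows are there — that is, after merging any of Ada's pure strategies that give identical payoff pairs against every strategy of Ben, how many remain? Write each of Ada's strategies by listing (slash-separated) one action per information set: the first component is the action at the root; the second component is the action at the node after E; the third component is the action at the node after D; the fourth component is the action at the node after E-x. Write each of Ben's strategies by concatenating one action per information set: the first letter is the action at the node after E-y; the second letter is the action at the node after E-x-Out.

Ada has 16 pure strategies: E/x/N/Stay, E/x/N/Out, E/x/W/Stay, E/x/W/Out, E/y/N/Stay, E/y/N/Out, E/y/W/Stay, E/y/W/Out, D/x/N/Stay, D/x/N/Out, D/x/W/Stay, D/x/W/Out, D/y/N/Stay, D/y/N/Out, D/y/W/Stay, D/y/W/Out. Columns: Aw, Az, Bw, Bz.
{E/x/N/Stay, E/x/W/Stay} → row (2,2) (2,2) (2,2) (2,2)
{E/x/N/Out, E/x/W/Out} → row (7,6) (7,5) (7,6) (7,5)
{E/y/N/Stay, E/y/N/Out, E/y/W/Stay, E/y/W/Out} → row (4,5) (4,5) (6,1) (6,1)
{D/x/N/Stay, D/x/N/Out, D/y/N/Stay, D/y/N/Out} → row (5,5) (5,5) (5,5) (5,5)
{D/x/W/Stay, D/x/W/Out, D/y/W/Stay, D/y/W/Out} → row (6,7) (6,7) (6,7) (6,7)
That's 5 distinct rows out of 16 strategies.

5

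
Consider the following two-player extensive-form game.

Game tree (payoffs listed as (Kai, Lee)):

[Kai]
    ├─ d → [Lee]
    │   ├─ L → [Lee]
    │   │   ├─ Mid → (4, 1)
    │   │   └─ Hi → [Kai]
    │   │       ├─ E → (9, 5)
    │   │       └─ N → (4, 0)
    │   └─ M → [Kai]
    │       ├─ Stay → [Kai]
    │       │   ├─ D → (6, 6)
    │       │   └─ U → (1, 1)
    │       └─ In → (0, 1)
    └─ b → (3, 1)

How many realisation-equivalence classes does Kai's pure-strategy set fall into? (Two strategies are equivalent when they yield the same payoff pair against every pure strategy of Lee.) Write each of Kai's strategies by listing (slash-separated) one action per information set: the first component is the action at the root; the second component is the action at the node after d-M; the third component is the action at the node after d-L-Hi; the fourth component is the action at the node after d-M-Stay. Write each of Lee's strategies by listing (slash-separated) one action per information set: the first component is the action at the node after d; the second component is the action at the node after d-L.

7

Kai has 16 pure strategies: d/Stay/E/D, d/Stay/E/U, d/Stay/N/D, d/Stay/N/U, d/In/E/D, d/In/E/U, d/In/N/D, d/In/N/U, b/Stay/E/D, b/Stay/E/U, b/Stay/N/D, b/Stay/N/U, b/In/E/D, b/In/E/U, b/In/N/D, b/In/N/U. Columns: L/Mid, L/Hi, M/Mid, M/Hi.
{d/Stay/E/D} → row (4,1) (9,5) (6,6) (6,6)
{d/Stay/E/U} → row (4,1) (9,5) (1,1) (1,1)
{d/Stay/N/D} → row (4,1) (4,0) (6,6) (6,6)
{d/Stay/N/U} → row (4,1) (4,0) (1,1) (1,1)
{d/In/E/D, d/In/E/U} → row (4,1) (9,5) (0,1) (0,1)
{d/In/N/D, d/In/N/U} → row (4,1) (4,0) (0,1) (0,1)
{b/Stay/E/D, b/Stay/E/U, b/Stay/N/D, b/Stay/N/U, b/In/E/D, b/In/E/U, b/In/N/D, b/In/N/U} → row (3,1) (3,1) (3,1) (3,1)
That's 7 distinct rows out of 16 strategies.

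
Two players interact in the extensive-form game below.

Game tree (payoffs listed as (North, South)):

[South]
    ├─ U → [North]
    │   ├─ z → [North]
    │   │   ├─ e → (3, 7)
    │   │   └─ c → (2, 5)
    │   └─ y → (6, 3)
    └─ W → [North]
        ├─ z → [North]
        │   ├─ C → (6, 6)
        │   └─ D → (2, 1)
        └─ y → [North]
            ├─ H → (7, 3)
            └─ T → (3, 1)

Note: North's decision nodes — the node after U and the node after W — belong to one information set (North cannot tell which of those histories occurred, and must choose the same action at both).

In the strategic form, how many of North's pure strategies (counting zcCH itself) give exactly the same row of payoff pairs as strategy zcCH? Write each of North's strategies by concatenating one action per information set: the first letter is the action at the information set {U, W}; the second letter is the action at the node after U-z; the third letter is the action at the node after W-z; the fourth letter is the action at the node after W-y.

Row for zcCH (columns U, W): (2,5) (6,6).
Under zcCH, North's choice at the node after W-y can never be reached regardless of what South does, so varying those choices leaves every outcome unchanged.
Holding the reachable choices fixed and varying the unreachable one freely already gives 2 equivalent strategies.
No other strategy reproduces this row, so those 2 are the full class: zcCH, zcCT.

2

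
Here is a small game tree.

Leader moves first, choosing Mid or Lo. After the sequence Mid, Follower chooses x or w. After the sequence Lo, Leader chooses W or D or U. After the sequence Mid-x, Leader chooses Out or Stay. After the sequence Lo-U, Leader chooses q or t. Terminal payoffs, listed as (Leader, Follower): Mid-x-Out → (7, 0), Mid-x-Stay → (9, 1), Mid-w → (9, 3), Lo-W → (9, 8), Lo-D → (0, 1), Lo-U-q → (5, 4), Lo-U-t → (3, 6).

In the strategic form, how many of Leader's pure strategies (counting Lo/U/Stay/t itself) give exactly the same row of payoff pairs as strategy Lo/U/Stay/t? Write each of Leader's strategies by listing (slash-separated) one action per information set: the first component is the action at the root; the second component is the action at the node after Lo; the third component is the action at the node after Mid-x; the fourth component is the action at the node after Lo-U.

2

Row for Lo/U/Stay/t (columns x, w): (3,6) (3,6).
Under Lo/U/Stay/t, Leader's choice at the node after Mid-x can never be reached regardless of what Follower does, so varying those choices leaves every outcome unchanged.
Holding the reachable choices fixed and varying the unreachable one freely already gives 2 equivalent strategies.
No other strategy reproduces this row, so those 2 are the full class: Lo/U/Out/t, Lo/U/Stay/t.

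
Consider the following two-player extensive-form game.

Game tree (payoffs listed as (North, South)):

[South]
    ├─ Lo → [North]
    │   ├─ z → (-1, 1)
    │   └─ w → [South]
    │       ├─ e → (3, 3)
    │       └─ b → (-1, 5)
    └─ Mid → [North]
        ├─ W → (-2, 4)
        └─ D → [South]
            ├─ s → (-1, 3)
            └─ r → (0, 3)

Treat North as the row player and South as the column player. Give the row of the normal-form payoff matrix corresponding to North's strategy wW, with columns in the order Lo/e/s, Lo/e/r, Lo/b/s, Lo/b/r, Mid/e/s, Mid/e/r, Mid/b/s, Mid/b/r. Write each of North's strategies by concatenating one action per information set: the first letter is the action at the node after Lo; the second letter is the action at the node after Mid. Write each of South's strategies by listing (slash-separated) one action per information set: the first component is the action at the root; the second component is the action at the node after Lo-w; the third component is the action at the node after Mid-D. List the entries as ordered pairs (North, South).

(3,3) (3,3) (-1,5) (-1,5) (-2,4) (-2,4) (-2,4) (-2,4)

vs Lo/e/s: South plays Lo → North plays w at [Lo] → South plays e at [Lo-w] → (3, 3)
vs Lo/e/r: South plays Lo → North plays w at [Lo] → South plays e at [Lo-w] → (3, 3)
vs Lo/b/s: South plays Lo → North plays w at [Lo] → South plays b at [Lo-w] → (-1, 5)
vs Lo/b/r: South plays Lo → North plays w at [Lo] → South plays b at [Lo-w] → (-1, 5)
vs Mid/e/s: South plays Mid → North plays W at [Mid] → (-2, 4)
vs Mid/e/r: South plays Mid → North plays W at [Mid] → (-2, 4)
vs Mid/b/s: South plays Mid → North plays W at [Mid] → (-2, 4)
vs Mid/b/r: South plays Mid → North plays W at [Mid] → (-2, 4)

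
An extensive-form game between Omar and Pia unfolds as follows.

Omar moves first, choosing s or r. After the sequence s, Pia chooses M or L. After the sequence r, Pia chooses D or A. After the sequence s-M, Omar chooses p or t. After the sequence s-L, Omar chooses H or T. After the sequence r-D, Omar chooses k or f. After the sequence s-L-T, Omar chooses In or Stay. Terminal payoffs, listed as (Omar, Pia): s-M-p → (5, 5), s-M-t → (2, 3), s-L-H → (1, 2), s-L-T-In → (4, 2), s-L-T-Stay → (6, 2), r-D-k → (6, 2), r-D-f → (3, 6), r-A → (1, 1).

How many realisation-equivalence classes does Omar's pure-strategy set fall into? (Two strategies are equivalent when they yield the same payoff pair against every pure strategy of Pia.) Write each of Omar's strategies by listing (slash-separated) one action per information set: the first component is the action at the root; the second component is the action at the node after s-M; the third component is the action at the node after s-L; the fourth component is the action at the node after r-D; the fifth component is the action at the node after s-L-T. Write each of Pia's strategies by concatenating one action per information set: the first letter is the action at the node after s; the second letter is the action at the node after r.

8

Omar has 32 pure strategies: s/p/H/k/In, s/p/H/k/Stay, s/p/H/f/In, s/p/H/f/Stay, s/p/T/k/In, s/p/T/k/Stay, s/p/T/f/In, s/p/T/f/Stay, s/t/H/k/In, s/t/H/k/Stay, s/t/H/f/In, s/t/H/f/Stay, s/t/T/k/In, s/t/T/k/Stay, s/t/T/f/In, s/t/T/f/Stay, r/p/H/k/In, r/p/H/k/Stay, r/p/H/f/In, r/p/H/f/Stay, r/p/T/k/In, r/p/T/k/Stay, r/p/T/f/In, r/p/T/f/Stay, r/t/H/k/In, r/t/H/k/Stay, r/t/H/f/In, r/t/H/f/Stay, r/t/T/k/In, r/t/T/k/Stay, r/t/T/f/In, r/t/T/f/Stay. Columns: MD, MA, LD, LA.
{s/p/H/k/In, s/p/H/k/Stay, s/p/H/f/In, s/p/H/f/Stay} → row (5,5) (5,5) (1,2) (1,2)
{s/p/T/k/In, s/p/T/f/In} → row (5,5) (5,5) (4,2) (4,2)
{s/p/T/k/Stay, s/p/T/f/Stay} → row (5,5) (5,5) (6,2) (6,2)
{s/t/H/k/In, s/t/H/k/Stay, s/t/H/f/In, s/t/H/f/Stay} → row (2,3) (2,3) (1,2) (1,2)
{s/t/T/k/In, s/t/T/f/In} → row (2,3) (2,3) (4,2) (4,2)
{s/t/T/k/Stay, s/t/T/f/Stay} → row (2,3) (2,3) (6,2) (6,2)
{r/p/H/k/In, r/p/H/k/Stay, r/p/T/k/In, r/p/T/k/Stay, r/t/H/k/In, r/t/H/k/Stay, r/t/T/k/In, r/t/T/k/Stay} → row (6,2) (1,1) (6,2) (1,1)
{r/p/H/f/In, r/p/H/f/Stay, r/p/T/f/In, r/p/T/f/Stay, r/t/H/f/In, r/t/H/f/Stay, r/t/T/f/In, r/t/T/f/Stay} → row (3,6) (1,1) (3,6) (1,1)
That's 8 distinct rows out of 32 strategies.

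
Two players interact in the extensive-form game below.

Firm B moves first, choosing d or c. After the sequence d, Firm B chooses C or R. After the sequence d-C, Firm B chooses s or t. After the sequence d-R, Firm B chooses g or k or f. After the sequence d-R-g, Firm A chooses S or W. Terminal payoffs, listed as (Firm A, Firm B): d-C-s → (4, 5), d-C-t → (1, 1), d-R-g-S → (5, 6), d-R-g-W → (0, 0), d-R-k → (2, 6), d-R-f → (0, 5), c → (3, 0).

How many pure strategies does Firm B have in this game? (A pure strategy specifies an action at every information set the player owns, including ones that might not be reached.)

24

Firm B owns the root with actions {d, c} — two choices.
Firm B owns the node after d with actions {C, R} — two choices.
Firm B owns the node after d-C with actions {s, t} — two choices.
Firm B owns the node after d-R with actions {g, k, f} — three choices.
A pure strategy fixes one action at each information set independently, so the count is the product 2 × 2 × 2 × 3 = 24.
(For reference, Firm A has 2 pure strategies, giving a 24×2 normal-form matrix.)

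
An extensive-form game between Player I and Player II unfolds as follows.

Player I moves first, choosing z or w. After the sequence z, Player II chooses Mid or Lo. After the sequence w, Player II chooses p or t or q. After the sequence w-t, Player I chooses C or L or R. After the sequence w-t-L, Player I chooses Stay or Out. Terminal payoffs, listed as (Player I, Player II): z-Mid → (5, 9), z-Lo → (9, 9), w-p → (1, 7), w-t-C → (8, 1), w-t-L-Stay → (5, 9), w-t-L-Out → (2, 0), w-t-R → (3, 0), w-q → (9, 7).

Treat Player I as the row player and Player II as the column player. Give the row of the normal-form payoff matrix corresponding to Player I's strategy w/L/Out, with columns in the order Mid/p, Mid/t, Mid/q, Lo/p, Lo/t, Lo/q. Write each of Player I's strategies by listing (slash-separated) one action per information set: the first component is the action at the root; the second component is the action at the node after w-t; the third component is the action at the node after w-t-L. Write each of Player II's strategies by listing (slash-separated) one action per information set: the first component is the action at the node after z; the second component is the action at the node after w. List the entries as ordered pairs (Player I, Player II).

vs Mid/p: Player I plays w → Player II plays p at [w] → (1, 7)
vs Mid/t: Player I plays w → Player II plays t at [w] → Player I plays L at [w-t] → Player I plays Out at [w-t-L] → (2, 0)
vs Mid/q: Player I plays w → Player II plays q at [w] → (9, 7)
vs Lo/p: Player I plays w → Player II plays p at [w] → (1, 7)
vs Lo/t: Player I plays w → Player II plays t at [w] → Player I plays L at [w-t] → Player I plays Out at [w-t-L] → (2, 0)
vs Lo/q: Player I plays w → Player II plays q at [w] → (9, 7)

(1,7) (2,0) (9,7) (1,7) (2,0) (9,7)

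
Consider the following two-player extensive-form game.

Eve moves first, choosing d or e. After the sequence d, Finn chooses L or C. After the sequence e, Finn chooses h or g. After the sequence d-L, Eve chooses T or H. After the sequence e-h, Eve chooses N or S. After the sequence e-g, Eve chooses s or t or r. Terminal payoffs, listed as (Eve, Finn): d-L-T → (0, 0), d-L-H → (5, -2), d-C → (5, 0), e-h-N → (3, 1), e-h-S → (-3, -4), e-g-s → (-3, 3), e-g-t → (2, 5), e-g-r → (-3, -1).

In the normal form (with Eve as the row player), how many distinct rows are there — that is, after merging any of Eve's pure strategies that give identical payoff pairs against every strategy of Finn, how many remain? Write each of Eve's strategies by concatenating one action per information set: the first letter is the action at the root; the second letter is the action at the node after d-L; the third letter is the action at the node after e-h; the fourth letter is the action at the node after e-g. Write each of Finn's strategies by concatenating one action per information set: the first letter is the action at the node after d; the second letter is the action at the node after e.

8

Eve has 24 pure strategies: dTNs, dTNt, dTNr, dTSs, dTSt, dTSr, dHNs, dHNt, dHNr, dHSs, dHSt, dHSr, eTNs, eTNt, eTNr, eTSs, eTSt, eTSr, eHNs, eHNt, eHNr, eHSs, eHSt, eHSr. Columns: Lh, Lg, Ch, Cg.
{dTNs, dTNt, dTNr, dTSs, dTSt, dTSr} → row (0,0) (0,0) (5,0) (5,0)
{dHNs, dHNt, dHNr, dHSs, dHSt, dHSr} → row (5,-2) (5,-2) (5,0) (5,0)
{eTNs, eHNs} → row (3,1) (-3,3) (3,1) (-3,3)
{eTNt, eHNt} → row (3,1) (2,5) (3,1) (2,5)
{eTNr, eHNr} → row (3,1) (-3,-1) (3,1) (-3,-1)
{eTSs, eHSs} → row (-3,-4) (-3,3) (-3,-4) (-3,3)
{eTSt, eHSt} → row (-3,-4) (2,5) (-3,-4) (2,5)
{eTSr, eHSr} → row (-3,-4) (-3,-1) (-3,-4) (-3,-1)
That's 8 distinct rows out of 24 strategies.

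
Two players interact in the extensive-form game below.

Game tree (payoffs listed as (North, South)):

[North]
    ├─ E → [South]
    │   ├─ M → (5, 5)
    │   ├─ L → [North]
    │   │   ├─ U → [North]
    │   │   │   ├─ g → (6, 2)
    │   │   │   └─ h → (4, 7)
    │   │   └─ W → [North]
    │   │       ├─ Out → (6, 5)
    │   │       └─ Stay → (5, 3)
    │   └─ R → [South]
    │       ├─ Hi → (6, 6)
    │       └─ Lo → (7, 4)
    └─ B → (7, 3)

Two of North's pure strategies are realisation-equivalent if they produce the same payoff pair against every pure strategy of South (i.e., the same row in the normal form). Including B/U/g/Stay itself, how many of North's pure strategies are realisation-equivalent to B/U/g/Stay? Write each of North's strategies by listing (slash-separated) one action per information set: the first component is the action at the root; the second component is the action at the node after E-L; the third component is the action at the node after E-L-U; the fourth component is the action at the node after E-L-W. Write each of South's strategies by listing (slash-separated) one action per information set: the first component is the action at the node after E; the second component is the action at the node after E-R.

8

Row for B/U/g/Stay (columns M/Hi, M/Lo, L/Hi, L/Lo, R/Hi, R/Lo): (7,3) (7,3) (7,3) (7,3) (7,3) (7,3).
Under B/U/g/Stay, North's choice at the node after E-L and at the node after E-L-U and at the node after E-L-W can never be reached regardless of what South does, so varying those choices leaves every outcome unchanged.
Holding the reachable choices fixed and varying the unreachable ones freely already gives 2 × 2 × 2 = 8 equivalent strategies.
No other strategy reproduces this row, so those 8 are the full class: B/U/g/Out, B/U/g/Stay, B/U/h/Out, B/U/h/Stay, B/W/g/Out, B/W/g/Stay, B/W/h/Out, B/W/h/Stay.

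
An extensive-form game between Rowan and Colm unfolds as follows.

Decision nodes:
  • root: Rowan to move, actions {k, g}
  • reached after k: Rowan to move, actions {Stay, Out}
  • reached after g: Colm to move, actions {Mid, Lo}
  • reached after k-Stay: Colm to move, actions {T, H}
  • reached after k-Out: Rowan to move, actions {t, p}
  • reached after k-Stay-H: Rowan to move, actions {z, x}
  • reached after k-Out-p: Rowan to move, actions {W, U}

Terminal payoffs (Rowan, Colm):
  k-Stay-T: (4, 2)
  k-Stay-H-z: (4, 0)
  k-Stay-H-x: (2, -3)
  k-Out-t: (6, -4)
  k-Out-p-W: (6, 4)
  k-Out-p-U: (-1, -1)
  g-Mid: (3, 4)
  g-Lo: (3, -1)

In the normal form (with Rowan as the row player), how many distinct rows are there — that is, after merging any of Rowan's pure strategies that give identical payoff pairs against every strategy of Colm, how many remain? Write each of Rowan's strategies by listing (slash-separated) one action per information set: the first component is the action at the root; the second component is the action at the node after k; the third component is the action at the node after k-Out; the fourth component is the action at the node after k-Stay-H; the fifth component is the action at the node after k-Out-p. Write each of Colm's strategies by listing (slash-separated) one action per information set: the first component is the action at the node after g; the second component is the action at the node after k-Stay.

6

Rowan has 32 pure strategies: k/Stay/t/z/W, k/Stay/t/z/U, k/Stay/t/x/W, k/Stay/t/x/U, k/Stay/p/z/W, k/Stay/p/z/U, k/Stay/p/x/W, k/Stay/p/x/U, k/Out/t/z/W, k/Out/t/z/U, k/Out/t/x/W, k/Out/t/x/U, k/Out/p/z/W, k/Out/p/z/U, k/Out/p/x/W, k/Out/p/x/U, g/Stay/t/z/W, g/Stay/t/z/U, g/Stay/t/x/W, g/Stay/t/x/U, g/Stay/p/z/W, g/Stay/p/z/U, g/Stay/p/x/W, g/Stay/p/x/U, g/Out/t/z/W, g/Out/t/z/U, g/Out/t/x/W, g/Out/t/x/U, g/Out/p/z/W, g/Out/p/z/U, g/Out/p/x/W, g/Out/p/x/U. Columns: Mid/T, Mid/H, Lo/T, Lo/H.
{k/Stay/t/z/W, k/Stay/t/z/U, k/Stay/p/z/W, k/Stay/p/z/U} → row (4,2) (4,0) (4,2) (4,0)
{k/Stay/t/x/W, k/Stay/t/x/U, k/Stay/p/x/W, k/Stay/p/x/U} → row (4,2) (2,-3) (4,2) (2,-3)
{k/Out/t/z/W, k/Out/t/z/U, k/Out/t/x/W, k/Out/t/x/U} → row (6,-4) (6,-4) (6,-4) (6,-4)
{k/Out/p/z/W, k/Out/p/x/W} → row (6,4) (6,4) (6,4) (6,4)
{k/Out/p/z/U, k/Out/p/x/U} → row (-1,-1) (-1,-1) (-1,-1) (-1,-1)
{g/Stay/t/z/W, g/Stay/t/z/U, g/Stay/t/x/W, g/Stay/t/x/U, g/Stay/p/z/W, g/Stay/p/z/U, g/Stay/p/x/W, g/Stay/p/x/U, g/Out/t/z/W, g/Out/t/z/U, g/Out/t/x/W, g/Out/t/x/U, g/Out/p/z/W, g/Out/p/z/U, g/Out/p/x/W, g/Out/p/x/U} → row (3,4) (3,4) (3,-1) (3,-1)
That's 6 distinct rows out of 32 strategies.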